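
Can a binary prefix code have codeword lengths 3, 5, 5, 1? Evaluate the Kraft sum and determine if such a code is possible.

0.6875; yes

With common denominator 2^5 = 32: Σ 2^(−ℓᵢ) = 4/32 + 1/32 + 1/32 + 16/32 = 22/32 = 0.6875.
Kraft's inequality requires Σ ≤ 1; here Σ = 0.6875 ≤ 1, so such a prefix code exists.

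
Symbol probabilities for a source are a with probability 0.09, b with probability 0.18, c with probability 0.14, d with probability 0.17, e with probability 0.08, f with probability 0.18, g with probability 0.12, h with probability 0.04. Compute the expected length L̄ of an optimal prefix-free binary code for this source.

Repeatedly combine the two least-probable nodes; the expected code length is the sum of the merged weights.
merge 1/25 + 2/25 → 3/25
merge 9/100 + 3/25 → 21/100
merge 3/25 + 7/50 → 13/50
merge 17/100 + 9/50 → 7/20
merge 9/50 + 21/100 → 39/100
merge 13/50 + 7/20 → 61/100
merge 39/100 + 61/100 → 1
L = 3/25 + 21/100 + 13/50 + 7/20 + 39/100 + 61/100 + 1 = 147/50 = 2.94 bits/symbol.

2.94 bits/symbol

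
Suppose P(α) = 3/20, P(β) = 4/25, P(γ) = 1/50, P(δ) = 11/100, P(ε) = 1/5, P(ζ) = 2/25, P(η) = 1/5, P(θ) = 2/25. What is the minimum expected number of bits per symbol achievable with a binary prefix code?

2.88 bits/symbol

Repeatedly combine the two least-probable nodes; the expected code length is the sum of the merged weights.
merge 1/50 + 2/25 → 1/10
merge 2/25 + 1/10 → 9/50
merge 11/100 + 3/20 → 13/50
merge 4/25 + 9/50 → 17/50
merge 1/5 + 1/5 → 2/5
merge 13/50 + 17/50 → 3/5
merge 2/5 + 3/5 → 1
L = 1/10 + 9/50 + 13/50 + 17/50 + 2/5 + 3/5 + 1 = 72/25 = 2.88 bits/symbol.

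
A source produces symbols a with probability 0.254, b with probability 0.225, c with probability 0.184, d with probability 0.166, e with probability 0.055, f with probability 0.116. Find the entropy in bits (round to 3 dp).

H = −Σ pᵢ log₂ pᵢ.
−0.254·log₂(0.254) = 0.5022
−0.225·log₂(0.225) = 0.4842
−0.184·log₂(0.184) = 0.4494
−0.166·log₂(0.166) = 0.4301
−0.055·log₂(0.055) = 0.2301
−0.116·log₂(0.116) = 0.3605
Sum ≈ 2.4565 → 2.456 bits.

2.456 bits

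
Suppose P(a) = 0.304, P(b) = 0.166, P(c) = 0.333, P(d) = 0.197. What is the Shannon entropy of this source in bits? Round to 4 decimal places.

1.9423 bits

H = −Σ pᵢ log₂ pᵢ.
−0.304·log₂(0.304) = 0.5222
−0.166·log₂(0.166) = 0.4301
−0.333·log₂(0.333) = 0.5283
−0.197·log₂(0.197) = 0.4617
Sum ≈ 1.9423 → 1.9423 bits.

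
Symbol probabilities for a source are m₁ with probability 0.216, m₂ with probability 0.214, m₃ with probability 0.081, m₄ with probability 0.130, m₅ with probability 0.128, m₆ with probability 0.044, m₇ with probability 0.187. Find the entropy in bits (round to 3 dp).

2.660 bits

H = −Σ pᵢ log₂ pᵢ.
−0.216·log₂(0.216) = 0.4776
−0.214·log₂(0.214) = 0.4760
−0.081·log₂(0.081) = 0.2937
−0.130·log₂(0.130) = 0.3826
−0.128·log₂(0.128) = 0.3796
−0.044·log₂(0.044) = 0.1983
−0.187·log₂(0.187) = 0.4523
Sum ≈ 2.6601 → 2.660 bits.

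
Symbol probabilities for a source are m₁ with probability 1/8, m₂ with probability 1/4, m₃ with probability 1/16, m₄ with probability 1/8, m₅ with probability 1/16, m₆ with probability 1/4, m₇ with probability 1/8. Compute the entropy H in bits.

2.625 bits

Each probability is a power of 1/2, so log₂(1/p) is an integer.
H = Σ p·log₂(1/p) = 1/8·3 + 1/4·2 + 1/16·4 + 1/8·3 + 1/16·4 + 1/4·2 + 1/8·3 = 2.625 bits.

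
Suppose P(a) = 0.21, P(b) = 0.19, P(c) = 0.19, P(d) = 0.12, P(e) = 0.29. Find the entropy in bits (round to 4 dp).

H = −Σ pᵢ log₂ pᵢ.
−0.21·log₂(0.21) = 0.4728
−0.19·log₂(0.19) = 0.4552
−0.19·log₂(0.19) = 0.4552
−0.12·log₂(0.12) = 0.3671
−0.29·log₂(0.29) = 0.5179
Sum ≈ 2.2682 → 2.2682 bits.

2.2682 bits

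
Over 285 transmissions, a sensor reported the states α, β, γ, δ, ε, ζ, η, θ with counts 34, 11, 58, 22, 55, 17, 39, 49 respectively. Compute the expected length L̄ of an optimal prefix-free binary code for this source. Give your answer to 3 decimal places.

Probabilities are the counts divided by 285.
Repeatedly combine the two least-probable nodes; the expected code length is the sum of the merged weights.
merge 11/285 + 17/285 → 28/285
merge 22/285 + 28/285 → 10/57
merge 34/285 + 13/95 → 73/285
merge 49/285 + 10/57 → 33/95
merge 11/57 + 58/285 → 113/285
merge 73/285 + 33/95 → 172/285
merge 113/285 + 172/285 → 1
L = 28/285 + 10/57 + 73/285 + 33/95 + 113/285 + 172/285 + 1 = 164/57 ≈ 2.877 bits/symbol.

2.877 bits/symbol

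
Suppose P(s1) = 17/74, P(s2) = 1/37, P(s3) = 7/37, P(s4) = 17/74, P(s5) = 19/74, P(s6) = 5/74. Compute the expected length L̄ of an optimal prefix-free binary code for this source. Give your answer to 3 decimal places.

Repeatedly combine the two least-probable nodes; the expected code length is the sum of the merged weights.
merge 1/37 + 5/74 → 7/74
merge 7/74 + 7/37 → 21/74
merge 17/74 + 17/74 → 17/37
merge 19/74 + 21/74 → 20/37
merge 17/37 + 20/37 → 1
L = 7/74 + 21/74 + 17/37 + 20/37 + 1 = 88/37 ≈ 2.378 bits/symbol.

2.378 bits/symbol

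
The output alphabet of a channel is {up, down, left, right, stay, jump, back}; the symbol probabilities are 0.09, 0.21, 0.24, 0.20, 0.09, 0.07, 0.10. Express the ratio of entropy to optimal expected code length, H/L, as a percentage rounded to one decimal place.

98.4%

Entropy H = −Σ p log₂ p ≈ 2.6574 bits.
Huffman merges: 7/100+9/100→4/25; 9/100+1/10→19/100; 4/25+19/100→7/20; 1/5+21/100→41/100; 6/25+7/20→59/100; 41/100+59/100→1. L = 27/10 ≈ 2.7000.
Efficiency = H/L = 2.6574/2.7000 = 98.4%.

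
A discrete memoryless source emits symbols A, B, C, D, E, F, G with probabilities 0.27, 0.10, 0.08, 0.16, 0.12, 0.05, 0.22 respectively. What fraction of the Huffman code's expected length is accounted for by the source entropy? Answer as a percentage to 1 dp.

99.3%

Entropy H = −Σ p log₂ p ≈ 2.6205 bits.
Huffman merges: 1/20+2/25→13/100; 1/10+3/25→11/50; 13/100+4/25→29/100; 11/50+11/50→11/25; 27/100+29/100→14/25; 11/25+14/25→1. L = 66/25 ≈ 2.6400.
Efficiency = H/L = 2.6205/2.6400 = 99.3%.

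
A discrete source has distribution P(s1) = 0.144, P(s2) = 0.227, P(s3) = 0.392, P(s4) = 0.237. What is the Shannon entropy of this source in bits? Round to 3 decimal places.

H = −Σ pᵢ log₂ pᵢ.
−0.144·log₂(0.144) = 0.4026
−0.227·log₂(0.227) = 0.4856
−0.392·log₂(0.392) = 0.5296
−0.237·log₂(0.237) = 0.4923
Sum ≈ 1.9101 → 1.910 bits.

1.910 bits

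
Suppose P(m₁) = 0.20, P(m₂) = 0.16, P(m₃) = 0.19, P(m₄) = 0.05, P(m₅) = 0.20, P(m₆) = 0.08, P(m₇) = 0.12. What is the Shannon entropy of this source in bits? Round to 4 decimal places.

H = −Σ pᵢ log₂ pᵢ.
−0.20·log₂(0.20) = 0.4644
−0.16·log₂(0.16) = 0.4230
−0.19·log₂(0.19) = 0.4552
−0.05·log₂(0.05) = 0.2161
−0.20·log₂(0.20) = 0.4644
−0.08·log₂(0.08) = 0.2915
−0.12·log₂(0.12) = 0.3671
Sum ≈ 2.6817 → 2.6817 bits.

2.6817 bits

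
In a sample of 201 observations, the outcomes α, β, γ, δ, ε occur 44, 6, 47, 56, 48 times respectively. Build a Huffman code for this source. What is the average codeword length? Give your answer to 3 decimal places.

2.249 bits/symbol

Probabilities are the counts divided by 201.
Repeatedly combine the two least-probable nodes; the expected code length is the sum of the merged weights.
merge 2/67 + 44/201 → 50/201
merge 47/201 + 16/67 → 95/201
merge 50/201 + 56/201 → 106/201
merge 95/201 + 106/201 → 1
L = 50/201 + 95/201 + 106/201 + 1 = 452/201 ≈ 2.249 bits/symbol.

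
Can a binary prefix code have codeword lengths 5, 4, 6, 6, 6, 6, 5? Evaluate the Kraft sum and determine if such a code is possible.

With common denominator 2^6 = 64: Σ 2^(−ℓᵢ) = 2/64 + 4/64 + 1/64 + 1/64 + 1/64 + 1/64 + 2/64 = 12/64 = 0.1875.
Kraft's inequality requires Σ ≤ 1; here Σ = 0.1875 ≤ 1, so such a prefix code exists.

0.1875; yes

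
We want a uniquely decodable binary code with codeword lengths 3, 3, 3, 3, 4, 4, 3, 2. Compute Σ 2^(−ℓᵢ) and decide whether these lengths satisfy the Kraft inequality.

1; yes

With common denominator 2^4 = 16: Σ 2^(−ℓᵢ) = 2/16 + 2/16 + 2/16 + 2/16 + 1/16 + 1/16 + 2/16 + 4/16 = 16/16 = 1.
Kraft's inequality requires Σ ≤ 1; here Σ = 1 ≤ 1, so such a prefix code exists.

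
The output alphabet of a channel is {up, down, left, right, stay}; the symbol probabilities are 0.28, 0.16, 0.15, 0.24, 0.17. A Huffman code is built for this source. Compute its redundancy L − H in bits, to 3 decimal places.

Entropy H = −Σ p log₂ p ≈ 2.2765 bits.
Huffman merges: 3/20+4/25→31/100; 17/100+6/25→41/100; 7/25+31/100→59/100; 41/100+59/100→1. L = 231/100 ≈ 2.3100.
L − H = 2.3100 − 2.2765 = 0.033 bits.

0.033 bits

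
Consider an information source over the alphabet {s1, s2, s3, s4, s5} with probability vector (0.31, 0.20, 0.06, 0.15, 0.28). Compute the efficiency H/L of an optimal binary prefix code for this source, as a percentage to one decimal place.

Entropy H = −Σ p log₂ p ≈ 2.1565 bits.
Huffman merges: 3/50+3/20→21/100; 1/5+21/100→41/100; 7/25+31/100→59/100; 41/100+59/100→1. L = 221/100 ≈ 2.2100.
Efficiency = H/L = 2.1565/2.2100 = 97.6%.

97.6%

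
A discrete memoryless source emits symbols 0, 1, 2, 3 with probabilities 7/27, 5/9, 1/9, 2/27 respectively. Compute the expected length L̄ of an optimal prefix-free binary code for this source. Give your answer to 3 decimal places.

Repeatedly combine the two least-probable nodes; the expected code length is the sum of the merged weights.
merge 2/27 + 1/9 → 5/27
merge 5/27 + 7/27 → 4/9
merge 4/9 + 5/9 → 1
L = 5/27 + 4/9 + 1 = 44/27 ≈ 1.630 bits/symbol.

1.630 bits/symbol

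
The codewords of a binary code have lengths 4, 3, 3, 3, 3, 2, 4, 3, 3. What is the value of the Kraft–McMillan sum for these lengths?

With common denominator 2^4 = 16: Σ 2^(−ℓᵢ) = 1/16 + 2/16 + 2/16 + 2/16 + 2/16 + 4/16 + 1/16 + 2/16 + 2/16 = 18/16 = 1.125.

1.125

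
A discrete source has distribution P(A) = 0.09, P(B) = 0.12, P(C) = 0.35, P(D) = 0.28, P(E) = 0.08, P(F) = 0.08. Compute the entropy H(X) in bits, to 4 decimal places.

H = −Σ pᵢ log₂ pᵢ.
−0.09·log₂(0.09) = 0.3127
−0.12·log₂(0.12) = 0.3671
−0.35·log₂(0.35) = 0.5301
−0.28·log₂(0.28) = 0.5142
−0.08·log₂(0.08) = 0.2915
−0.08·log₂(0.08) = 0.2915
Sum ≈ 2.3071 → 2.3071 bits.

2.3071 bits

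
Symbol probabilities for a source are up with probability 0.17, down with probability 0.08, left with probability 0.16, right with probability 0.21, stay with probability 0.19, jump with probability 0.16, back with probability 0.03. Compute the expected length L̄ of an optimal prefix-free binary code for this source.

Repeatedly combine the two least-probable nodes; the expected code length is the sum of the merged weights.
merge 3/100 + 2/25 → 11/100
merge 11/100 + 4/25 → 27/100
merge 4/25 + 17/100 → 33/100
merge 19/100 + 21/100 → 2/5
merge 27/100 + 33/100 → 3/5
merge 2/5 + 3/5 → 1
L = 11/100 + 27/100 + 33/100 + 2/5 + 3/5 + 1 = 271/100 = 2.71 bits/symbol.

2.71 bits/symbol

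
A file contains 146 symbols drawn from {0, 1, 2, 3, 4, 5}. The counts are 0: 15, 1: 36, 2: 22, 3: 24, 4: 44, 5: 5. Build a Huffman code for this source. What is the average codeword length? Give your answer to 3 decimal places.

Probabilities are the counts divided by 146.
Repeatedly combine the two least-probable nodes; the expected code length is the sum of the merged weights.
merge 5/146 + 15/146 → 10/73
merge 10/73 + 11/73 → 21/73
merge 12/73 + 18/73 → 30/73
merge 21/73 + 22/73 → 43/73
merge 30/73 + 43/73 → 1
L = 10/73 + 21/73 + 30/73 + 43/73 + 1 = 177/73 ≈ 2.425 bits/symbol.

2.425 bits/symbol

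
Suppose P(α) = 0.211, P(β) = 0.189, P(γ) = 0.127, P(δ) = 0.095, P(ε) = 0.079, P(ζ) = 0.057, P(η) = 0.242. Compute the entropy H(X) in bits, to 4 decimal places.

2.6488 bits

H = −Σ pᵢ log₂ pᵢ.
−0.211·log₂(0.211) = 0.4736
−0.189·log₂(0.189) = 0.4543
−0.127·log₂(0.127) = 0.3781
−0.095·log₂(0.095) = 0.3226
−0.079·log₂(0.079) = 0.2893
−0.057·log₂(0.057) = 0.2356
−0.242·log₂(0.242) = 0.4954
Sum ≈ 2.6488 → 2.6488 bits.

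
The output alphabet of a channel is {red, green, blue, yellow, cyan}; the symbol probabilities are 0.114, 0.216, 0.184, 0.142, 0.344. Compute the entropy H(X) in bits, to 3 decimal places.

H = −Σ pᵢ log₂ pᵢ.
−0.114·log₂(0.114) = 0.3571
−0.216·log₂(0.216) = 0.4776
−0.184·log₂(0.184) = 0.4494
−0.142·log₂(0.142) = 0.3999
−0.344·log₂(0.344) = 0.5296
Sum ≈ 2.2135 → 2.214 bits.

2.214 bits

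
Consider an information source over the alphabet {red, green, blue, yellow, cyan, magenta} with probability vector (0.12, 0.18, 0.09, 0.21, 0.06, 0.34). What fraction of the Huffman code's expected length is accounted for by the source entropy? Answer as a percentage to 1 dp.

Entropy H = −Σ p log₂ p ≈ 2.3706 bits.
Huffman merges: 3/50+9/100→3/20; 3/25+3/20→27/100; 9/50+21/100→39/100; 27/100+17/50→61/100; 39/100+61/100→1. L = 121/50 ≈ 2.4200.
Efficiency = H/L = 2.3706/2.4200 = 98.0%.

98.0%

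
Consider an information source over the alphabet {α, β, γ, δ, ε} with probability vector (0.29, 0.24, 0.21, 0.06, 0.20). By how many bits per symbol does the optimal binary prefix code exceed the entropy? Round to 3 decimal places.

0.067 bits

Entropy H = −Σ p log₂ p ≈ 2.1928 bits.
Huffman merges: 3/50+1/5→13/50; 21/100+6/25→9/20; 13/50+29/100→11/20; 9/20+11/20→1. L = 113/50 ≈ 2.2600.
L − H = 2.2600 − 2.1928 = 0.067 bits.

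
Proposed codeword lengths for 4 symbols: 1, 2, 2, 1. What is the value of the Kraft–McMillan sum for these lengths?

1.5

With common denominator 2^2 = 4: Σ 2^(−ℓᵢ) = 2/4 + 1/4 + 1/4 + 2/4 = 6/4 = 1.5.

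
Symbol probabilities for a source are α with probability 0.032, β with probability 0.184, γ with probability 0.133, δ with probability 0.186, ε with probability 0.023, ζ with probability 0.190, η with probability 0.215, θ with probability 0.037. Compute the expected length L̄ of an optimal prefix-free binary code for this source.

2.742 bits/symbol

Repeatedly combine the two least-probable nodes; the expected code length is the sum of the merged weights.
merge 23/1000 + 4/125 → 11/200
merge 37/1000 + 11/200 → 23/250
merge 23/250 + 133/1000 → 9/40
merge 23/125 + 93/500 → 37/100
merge 19/100 + 43/200 → 81/200
merge 9/40 + 37/100 → 119/200
merge 81/200 + 119/200 → 1
L = 11/200 + 23/250 + 9/40 + 37/100 + 81/200 + 119/200 + 1 = 1371/500 = 2.742 bits/symbol.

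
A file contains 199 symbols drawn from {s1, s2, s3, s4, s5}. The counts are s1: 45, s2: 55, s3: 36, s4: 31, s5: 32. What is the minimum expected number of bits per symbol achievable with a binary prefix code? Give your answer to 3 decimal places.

2.317 bits/symbol

Probabilities are the counts divided by 199.
Repeatedly combine the two least-probable nodes; the expected code length is the sum of the merged weights.
merge 31/199 + 32/199 → 63/199
merge 36/199 + 45/199 → 81/199
merge 55/199 + 63/199 → 118/199
merge 81/199 + 118/199 → 1
L = 63/199 + 81/199 + 118/199 + 1 = 461/199 ≈ 2.317 bits/symbol.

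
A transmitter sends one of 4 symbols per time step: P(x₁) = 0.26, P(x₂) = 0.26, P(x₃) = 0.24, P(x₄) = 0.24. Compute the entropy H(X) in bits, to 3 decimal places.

1.999 bits

H = −Σ pᵢ log₂ pᵢ.
−0.26·log₂(0.26) = 0.5053
−0.26·log₂(0.26) = 0.5053
−0.24·log₂(0.24) = 0.4941
−0.24·log₂(0.24) = 0.4941
Sum ≈ 1.9988 → 1.999 bits.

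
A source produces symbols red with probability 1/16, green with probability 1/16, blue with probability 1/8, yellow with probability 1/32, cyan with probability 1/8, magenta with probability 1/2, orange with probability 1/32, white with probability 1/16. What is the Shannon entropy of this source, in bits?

Each probability is a power of 1/2, so log₂(1/p) is an integer.
H = Σ p·log₂(1/p) = 1/16·4 + 1/16·4 + 1/8·3 + 1/32·5 + 1/8·3 + 1/2·1 + 1/32·5 + 1/16·4 = 2.3125 bits.

2.3125 bits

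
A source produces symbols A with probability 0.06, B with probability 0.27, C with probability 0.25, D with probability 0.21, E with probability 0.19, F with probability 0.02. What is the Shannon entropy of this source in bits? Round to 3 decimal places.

H = −Σ pᵢ log₂ pᵢ.
−0.06·log₂(0.06) = 0.2435
−0.27·log₂(0.27) = 0.5100
−0.25·log₂(0.25) = 0.5000
−0.21·log₂(0.21) = 0.4728
−0.19·log₂(0.19) = 0.4552
−0.02·log₂(0.02) = 0.1129
Sum ≈ 2.2945 → 2.294 bits.

2.294 bits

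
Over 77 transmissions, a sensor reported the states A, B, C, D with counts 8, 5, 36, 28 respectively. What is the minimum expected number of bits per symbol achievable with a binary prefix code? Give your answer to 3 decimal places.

1.701 bits/symbol

Probabilities are the counts divided by 77.
Repeatedly combine the two least-probable nodes; the expected code length is the sum of the merged weights.
merge 5/77 + 8/77 → 13/77
merge 13/77 + 4/11 → 41/77
merge 36/77 + 41/77 → 1
L = 13/77 + 41/77 + 1 = 131/77 ≈ 1.701 bits/symbol.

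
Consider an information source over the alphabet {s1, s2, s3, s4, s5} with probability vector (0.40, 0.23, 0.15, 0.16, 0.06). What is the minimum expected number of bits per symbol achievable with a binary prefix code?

2.18 bits/symbol

Repeatedly combine the two least-probable nodes; the expected code length is the sum of the merged weights.
merge 3/50 + 3/20 → 21/100
merge 4/25 + 21/100 → 37/100
merge 23/100 + 37/100 → 3/5
merge 2/5 + 3/5 → 1
L = 21/100 + 37/100 + 3/5 + 1 = 109/50 = 2.18 bits/symbol.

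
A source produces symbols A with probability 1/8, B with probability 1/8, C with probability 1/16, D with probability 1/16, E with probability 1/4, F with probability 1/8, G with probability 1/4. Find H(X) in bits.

2.625 bits

Each probability is a power of 1/2, so log₂(1/p) is an integer.
H = Σ p·log₂(1/p) = 1/8·3 + 1/8·3 + 1/16·4 + 1/16·4 + 1/4·2 + 1/8·3 + 1/4·2 = 2.625 bits.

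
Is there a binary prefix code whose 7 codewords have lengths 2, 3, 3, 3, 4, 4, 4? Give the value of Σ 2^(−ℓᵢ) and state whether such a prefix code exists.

0.8125; yes

With common denominator 2^4 = 16: Σ 2^(−ℓᵢ) = 4/16 + 2/16 + 2/16 + 2/16 + 1/16 + 1/16 + 1/16 = 13/16 = 0.8125.
Kraft's inequality requires Σ ≤ 1; here Σ = 0.8125 ≤ 1, so such a prefix code exists.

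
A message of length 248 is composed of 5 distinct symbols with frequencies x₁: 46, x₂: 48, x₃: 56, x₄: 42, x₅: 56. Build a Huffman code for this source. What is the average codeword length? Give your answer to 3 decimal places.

Probabilities are the counts divided by 248.
Repeatedly combine the two least-probable nodes; the expected code length is the sum of the merged weights.
merge 21/124 + 23/124 → 11/31
merge 6/31 + 7/31 → 13/31
merge 7/31 + 11/31 → 18/31
merge 13/31 + 18/31 → 1
L = 11/31 + 13/31 + 18/31 + 1 = 73/31 ≈ 2.355 bits/symbol.

2.355 bits/symbol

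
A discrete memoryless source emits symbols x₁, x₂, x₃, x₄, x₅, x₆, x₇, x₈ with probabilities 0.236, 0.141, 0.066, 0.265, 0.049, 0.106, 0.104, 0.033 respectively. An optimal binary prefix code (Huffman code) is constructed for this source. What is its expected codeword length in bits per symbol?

Repeatedly combine the two least-probable nodes; the expected code length is the sum of the merged weights.
merge 33/1000 + 49/1000 → 41/500
merge 33/500 + 41/500 → 37/250
merge 13/125 + 53/500 → 21/100
merge 141/1000 + 37/250 → 289/1000
merge 21/100 + 59/250 → 223/500
merge 53/200 + 289/1000 → 277/500
merge 223/500 + 277/500 → 1
L = 41/500 + 37/250 + 21/100 + 289/1000 + 223/500 + 277/500 + 1 = 2729/1000 = 2.729 bits/symbol.

2.729 bits/symbol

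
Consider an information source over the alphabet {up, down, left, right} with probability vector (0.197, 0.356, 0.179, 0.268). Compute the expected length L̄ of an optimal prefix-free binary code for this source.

2 bits/symbol

Repeatedly combine the two least-probable nodes; the expected code length is the sum of the merged weights.
merge 179/1000 + 197/1000 → 47/125
merge 67/250 + 89/250 → 78/125
merge 47/125 + 78/125 → 1
L = 47/125 + 78/125 + 1 = 2 bits/symbol.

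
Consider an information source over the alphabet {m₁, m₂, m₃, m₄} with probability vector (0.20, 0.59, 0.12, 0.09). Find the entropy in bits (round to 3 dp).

1.593 bits

H = −Σ pᵢ log₂ pᵢ.
−0.20·log₂(0.20) = 0.4644
−0.59·log₂(0.59) = 0.4491
−0.12·log₂(0.12) = 0.3671
−0.09·log₂(0.09) = 0.3127
Sum ≈ 1.5932 → 1.593 bits.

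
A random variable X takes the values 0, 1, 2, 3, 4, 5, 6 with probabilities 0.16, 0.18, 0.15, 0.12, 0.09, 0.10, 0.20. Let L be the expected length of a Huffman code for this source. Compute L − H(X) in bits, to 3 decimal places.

Entropy H = −Σ p log₂ p ≈ 2.7552 bits.
Huffman merges: 9/100+1/10→19/100; 3/25+3/20→27/100; 4/25+9/50→17/50; 19/100+1/5→39/100; 27/100+17/50→61/100; 39/100+61/100→1. L = 14/5 ≈ 2.8000.
L − H = 2.8000 − 2.7552 = 0.045 bits.

0.045 bits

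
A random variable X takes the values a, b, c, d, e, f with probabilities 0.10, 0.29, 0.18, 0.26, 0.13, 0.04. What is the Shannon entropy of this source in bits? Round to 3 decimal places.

H = −Σ pᵢ log₂ pᵢ.
−0.10·log₂(0.10) = 0.3322
−0.29·log₂(0.29) = 0.5179
−0.18·log₂(0.18) = 0.4453
−0.26·log₂(0.26) = 0.5053
−0.13·log₂(0.13) = 0.3826
−0.04·log₂(0.04) = 0.1858
Sum ≈ 2.3691 → 2.369 bits.

2.369 bits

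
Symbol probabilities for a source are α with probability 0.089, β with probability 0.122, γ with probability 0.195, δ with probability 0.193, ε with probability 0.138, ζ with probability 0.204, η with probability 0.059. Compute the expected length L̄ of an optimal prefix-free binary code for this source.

2.749 bits/symbol

Repeatedly combine the two least-probable nodes; the expected code length is the sum of the merged weights.
merge 59/1000 + 89/1000 → 37/250
merge 61/500 + 69/500 → 13/50
merge 37/250 + 193/1000 → 341/1000
merge 39/200 + 51/250 → 399/1000
merge 13/50 + 341/1000 → 601/1000
merge 399/1000 + 601/1000 → 1
L = 37/250 + 13/50 + 341/1000 + 399/1000 + 601/1000 + 1 = 2749/1000 = 2.749 bits/symbol.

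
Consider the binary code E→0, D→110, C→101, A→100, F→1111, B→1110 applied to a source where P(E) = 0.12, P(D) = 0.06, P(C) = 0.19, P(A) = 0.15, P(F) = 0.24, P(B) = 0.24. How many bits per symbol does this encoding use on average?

L̄ = Σ pᵢ·ℓᵢ = 0.12·1 + 0.06·3 + 0.19·3 + 0.15·3 + 0.24·4 + 0.24·4 = 3.24 bits/symbol.

3.24 bits/symbol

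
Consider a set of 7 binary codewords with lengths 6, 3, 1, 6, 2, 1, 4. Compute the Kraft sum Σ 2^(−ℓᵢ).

With common denominator 2^6 = 64: Σ 2^(−ℓᵢ) = 1/64 + 8/64 + 32/64 + 1/64 + 16/64 + 32/64 + 4/64 = 94/64 = 1.46875.

1.46875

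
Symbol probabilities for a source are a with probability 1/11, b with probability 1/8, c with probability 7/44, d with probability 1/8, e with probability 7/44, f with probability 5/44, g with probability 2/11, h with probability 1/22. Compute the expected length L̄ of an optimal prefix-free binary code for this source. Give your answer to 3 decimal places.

Repeatedly combine the two least-probable nodes; the expected code length is the sum of the merged weights.
merge 1/22 + 1/11 → 3/22
merge 5/44 + 1/8 → 21/88
merge 1/8 + 3/22 → 23/88
merge 7/44 + 7/44 → 7/22
merge 2/11 + 21/88 → 37/88
merge 23/88 + 7/22 → 51/88
merge 37/88 + 51/88 → 1
L = 3/22 + 21/88 + 23/88 + 7/22 + 37/88 + 51/88 + 1 = 65/22 ≈ 2.955 bits/symbol.

2.955 bits/symbol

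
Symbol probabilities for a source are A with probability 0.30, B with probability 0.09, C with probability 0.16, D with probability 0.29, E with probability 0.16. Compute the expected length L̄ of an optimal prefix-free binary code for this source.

2.25 bits/symbol

Repeatedly combine the two least-probable nodes; the expected code length is the sum of the merged weights.
merge 9/100 + 4/25 → 1/4
merge 4/25 + 1/4 → 41/100
merge 29/100 + 3/10 → 59/100
merge 41/100 + 59/100 → 1
L = 1/4 + 41/100 + 59/100 + 1 = 9/4 = 2.25 bits/symbol.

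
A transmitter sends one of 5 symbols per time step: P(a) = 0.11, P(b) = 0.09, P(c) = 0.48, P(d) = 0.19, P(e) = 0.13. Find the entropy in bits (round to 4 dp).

H = −Σ pᵢ log₂ pᵢ.
−0.11·log₂(0.11) = 0.3503
−0.09·log₂(0.09) = 0.3127
−0.48·log₂(0.48) = 0.5083
−0.19·log₂(0.19) = 0.4552
−0.13·log₂(0.13) = 0.3826
Sum ≈ 2.0091 → 2.0091 bits.

2.0091 bits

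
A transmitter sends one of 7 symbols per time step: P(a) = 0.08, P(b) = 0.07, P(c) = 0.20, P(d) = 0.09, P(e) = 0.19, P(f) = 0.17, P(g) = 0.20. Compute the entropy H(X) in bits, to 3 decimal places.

2.691 bits

H = −Σ pᵢ log₂ pᵢ.
−0.08·log₂(0.08) = 0.2915
−0.07·log₂(0.07) = 0.2686
−0.20·log₂(0.20) = 0.4644
−0.09·log₂(0.09) = 0.3127
−0.19·log₂(0.19) = 0.4552
−0.17·log₂(0.17) = 0.4346
−0.20·log₂(0.20) = 0.4644
Sum ≈ 2.6913 → 2.691 bits.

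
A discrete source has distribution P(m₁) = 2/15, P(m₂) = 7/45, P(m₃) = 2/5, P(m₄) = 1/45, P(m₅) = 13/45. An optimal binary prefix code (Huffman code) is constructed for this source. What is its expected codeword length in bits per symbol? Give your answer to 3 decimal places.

2.067 bits/symbol

Repeatedly combine the two least-probable nodes; the expected code length is the sum of the merged weights.
merge 1/45 + 2/15 → 7/45
merge 7/45 + 7/45 → 14/45
merge 13/45 + 14/45 → 3/5
merge 2/5 + 3/5 → 1
L = 7/45 + 14/45 + 3/5 + 1 = 31/15 ≈ 2.067 bits/symbol.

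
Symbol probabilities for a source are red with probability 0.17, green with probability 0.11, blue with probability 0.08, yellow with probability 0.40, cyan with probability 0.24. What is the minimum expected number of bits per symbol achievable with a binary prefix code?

Repeatedly combine the two least-probable nodes; the expected code length is the sum of the merged weights.
merge 2/25 + 11/100 → 19/100
merge 17/100 + 19/100 → 9/25
merge 6/25 + 9/25 → 3/5
merge 2/5 + 3/5 → 1
L = 19/100 + 9/25 + 3/5 + 1 = 43/20 = 2.15 bits/symbol.

2.15 bits/symbol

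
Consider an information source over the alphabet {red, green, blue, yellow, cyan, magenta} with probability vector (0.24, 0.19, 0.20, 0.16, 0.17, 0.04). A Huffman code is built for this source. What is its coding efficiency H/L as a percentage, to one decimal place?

Entropy H = −Σ p log₂ p ≈ 2.4571 bits.
Huffman merges: 1/25+4/25→1/5; 17/100+19/100→9/25; 1/5+1/5→2/5; 6/25+9/25→3/5; 2/5+3/5→1. L = 64/25 ≈ 2.5600.
Efficiency = H/L = 2.4571/2.5600 = 96.0%.

96.0%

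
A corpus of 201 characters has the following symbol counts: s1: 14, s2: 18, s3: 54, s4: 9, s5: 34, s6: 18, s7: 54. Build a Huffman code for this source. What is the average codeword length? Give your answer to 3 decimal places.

Probabilities are the counts divided by 201.
Repeatedly combine the two least-probable nodes; the expected code length is the sum of the merged weights.
merge 3/67 + 14/201 → 23/201
merge 6/67 + 6/67 → 12/67
merge 23/201 + 34/201 → 19/67
merge 12/67 + 18/67 → 30/67
merge 18/67 + 19/67 → 37/67
merge 30/67 + 37/67 → 1
L = 23/201 + 12/67 + 19/67 + 30/67 + 37/67 + 1 = 518/201 ≈ 2.577 bits/symbol.

2.577 bits/symbol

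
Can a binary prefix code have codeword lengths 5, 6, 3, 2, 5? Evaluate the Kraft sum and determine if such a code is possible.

0.453125; yes

With common denominator 2^6 = 64: Σ 2^(−ℓᵢ) = 2/64 + 1/64 + 8/64 + 16/64 + 2/64 = 29/64 = 0.453125.
Kraft's inequality requires Σ ≤ 1; here Σ = 0.453125 ≤ 1, so such a prefix code exists.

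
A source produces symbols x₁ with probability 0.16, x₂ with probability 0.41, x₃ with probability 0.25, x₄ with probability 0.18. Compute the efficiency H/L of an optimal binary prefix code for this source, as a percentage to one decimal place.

Entropy H = −Σ p log₂ p ≈ 1.8957 bits.
Huffman merges: 4/25+9/50→17/50; 1/4+17/50→59/100; 41/100+59/100→1. L = 193/100 ≈ 1.9300.
Efficiency = H/L = 1.8957/1.9300 = 98.2%.

98.2%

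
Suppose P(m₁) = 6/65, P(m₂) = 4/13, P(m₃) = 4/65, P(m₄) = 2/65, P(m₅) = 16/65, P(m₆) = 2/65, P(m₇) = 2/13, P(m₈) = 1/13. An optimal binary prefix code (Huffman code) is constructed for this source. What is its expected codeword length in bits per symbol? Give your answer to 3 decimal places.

Repeatedly combine the two least-probable nodes; the expected code length is the sum of the merged weights.
merge 2/65 + 2/65 → 4/65
merge 4/65 + 4/65 → 8/65
merge 1/13 + 6/65 → 11/65
merge 8/65 + 2/13 → 18/65
merge 11/65 + 16/65 → 27/65
merge 18/65 + 4/13 → 38/65
merge 27/65 + 38/65 → 1
L = 4/65 + 8/65 + 11/65 + 18/65 + 27/65 + 38/65 + 1 = 171/65 ≈ 2.631 bits/symbol.

2.631 bits/symbol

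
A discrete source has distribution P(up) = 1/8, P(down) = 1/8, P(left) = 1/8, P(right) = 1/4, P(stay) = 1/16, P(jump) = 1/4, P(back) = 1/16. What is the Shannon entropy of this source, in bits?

Each probability is a power of 1/2, so log₂(1/p) is an integer.
H = Σ p·log₂(1/p) = 1/8·3 + 1/8·3 + 1/8·3 + 1/4·2 + 1/16·4 + 1/4·2 + 1/16·4 = 2.625 bits.

2.625 bits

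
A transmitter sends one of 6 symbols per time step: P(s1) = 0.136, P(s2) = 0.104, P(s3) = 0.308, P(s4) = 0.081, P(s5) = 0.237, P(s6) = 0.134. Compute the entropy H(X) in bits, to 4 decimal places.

H = −Σ pᵢ log₂ pᵢ.
−0.136·log₂(0.136) = 0.3915
−0.104·log₂(0.104) = 0.3396
−0.308·log₂(0.308) = 0.5233
−0.081·log₂(0.081) = 0.2937
−0.237·log₂(0.237) = 0.4923
−0.134·log₂(0.134) = 0.3886
Sum ≈ 2.4289 → 2.4289 bits.

2.4289 bits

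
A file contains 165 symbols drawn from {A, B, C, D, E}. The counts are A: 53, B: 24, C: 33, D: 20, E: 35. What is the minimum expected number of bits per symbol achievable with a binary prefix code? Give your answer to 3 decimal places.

Probabilities are the counts divided by 165.
Repeatedly combine the two least-probable nodes; the expected code length is the sum of the merged weights.
merge 4/33 + 8/55 → 4/15
merge 1/5 + 7/33 → 68/165
merge 4/15 + 53/165 → 97/165
merge 68/165 + 97/165 → 1
L = 4/15 + 68/165 + 97/165 + 1 = 34/15 ≈ 2.267 bits/symbol.

2.267 bits/symbol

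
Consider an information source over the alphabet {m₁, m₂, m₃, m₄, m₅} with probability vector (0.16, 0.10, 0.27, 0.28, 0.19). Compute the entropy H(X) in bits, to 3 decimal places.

2.235 bits

H = −Σ pᵢ log₂ pᵢ.
−0.16·log₂(0.16) = 0.4230
−0.10·log₂(0.10) = 0.3322
−0.27·log₂(0.27) = 0.5100
−0.28·log₂(0.28) = 0.5142
−0.19·log₂(0.19) = 0.4552
Sum ≈ 2.2347 → 2.235 bits.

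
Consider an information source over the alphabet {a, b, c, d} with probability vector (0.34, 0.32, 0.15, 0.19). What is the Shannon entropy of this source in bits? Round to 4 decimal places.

1.9210 bits

H = −Σ pᵢ log₂ pᵢ.
−0.34·log₂(0.34) = 0.5292
−0.32·log₂(0.32) = 0.5260
−0.15·log₂(0.15) = 0.4105
−0.19·log₂(0.19) = 0.4552
Sum ≈ 1.9210 → 1.9210 bits.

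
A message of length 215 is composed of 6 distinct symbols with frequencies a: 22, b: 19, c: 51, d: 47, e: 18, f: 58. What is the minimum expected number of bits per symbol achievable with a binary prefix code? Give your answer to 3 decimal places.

2.447 bits/symbol

Probabilities are the counts divided by 215.
Repeatedly combine the two least-probable nodes; the expected code length is the sum of the merged weights.
merge 18/215 + 19/215 → 37/215
merge 22/215 + 37/215 → 59/215
merge 47/215 + 51/215 → 98/215
merge 58/215 + 59/215 → 117/215
merge 98/215 + 117/215 → 1
L = 37/215 + 59/215 + 98/215 + 117/215 + 1 = 526/215 ≈ 2.447 bits/symbol.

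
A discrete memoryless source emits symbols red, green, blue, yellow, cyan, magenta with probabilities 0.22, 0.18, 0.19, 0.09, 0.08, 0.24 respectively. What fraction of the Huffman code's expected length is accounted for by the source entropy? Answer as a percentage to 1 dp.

Entropy H = −Σ p log₂ p ≈ 2.4794 bits.
Huffman merges: 2/25+9/100→17/100; 17/100+9/50→7/20; 19/100+11/50→41/100; 6/25+7/20→59/100; 41/100+59/100→1. L = 63/25 ≈ 2.5200.
Efficiency = H/L = 2.4794/2.5200 = 98.4%.

98.4%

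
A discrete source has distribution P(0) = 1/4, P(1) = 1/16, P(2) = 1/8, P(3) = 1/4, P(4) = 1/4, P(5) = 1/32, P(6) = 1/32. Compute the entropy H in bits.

Each probability is a power of 1/2, so log₂(1/p) is an integer.
H = Σ p·log₂(1/p) = 1/4·2 + 1/16·4 + 1/8·3 + 1/4·2 + 1/4·2 + 1/32·5 + 1/32·5 = 2.4375 bits.

2.4375 bits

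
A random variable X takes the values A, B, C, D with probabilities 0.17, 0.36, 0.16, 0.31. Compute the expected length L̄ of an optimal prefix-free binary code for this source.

Repeatedly combine the two least-probable nodes; the expected code length is the sum of the merged weights.
merge 4/25 + 17/100 → 33/100
merge 31/100 + 33/100 → 16/25
merge 9/25 + 16/25 → 1
L = 33/100 + 16/25 + 1 = 197/100 = 1.97 bits/symbol.

1.97 bits/symbol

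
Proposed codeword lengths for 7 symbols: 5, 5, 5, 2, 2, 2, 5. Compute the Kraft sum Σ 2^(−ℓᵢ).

0.875

With common denominator 2^5 = 32: Σ 2^(−ℓᵢ) = 1/32 + 1/32 + 1/32 + 8/32 + 8/32 + 8/32 + 1/32 = 28/32 = 0.875.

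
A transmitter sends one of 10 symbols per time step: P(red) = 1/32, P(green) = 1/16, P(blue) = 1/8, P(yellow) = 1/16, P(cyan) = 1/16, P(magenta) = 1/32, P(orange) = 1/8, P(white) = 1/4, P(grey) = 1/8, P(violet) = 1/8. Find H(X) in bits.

3.0625 bits

Each probability is a power of 1/2, so log₂(1/p) is an integer.
H = Σ p·log₂(1/p) = 1/32·5 + 1/16·4 + 1/8·3 + 1/16·4 + 1/16·4 + 1/32·5 + 1/8·3 + 1/4·2 + 1/8·3 + 1/8·3 = 3.0625 bits.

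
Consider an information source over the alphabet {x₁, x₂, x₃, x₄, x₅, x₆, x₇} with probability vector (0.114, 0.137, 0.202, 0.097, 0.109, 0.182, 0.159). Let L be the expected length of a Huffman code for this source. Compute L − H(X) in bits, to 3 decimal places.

0.038 bits

Entropy H = −Σ p log₂ p ≈ 2.7604 bits.
Huffman merges: 97/1000+109/1000→103/500; 57/500+137/1000→251/1000; 159/1000+91/500→341/1000; 101/500+103/500→51/125; 251/1000+341/1000→74/125; 51/125+74/125→1. L = 1399/500 ≈ 2.7980.
L − H = 2.7980 − 2.7604 = 0.038 bits.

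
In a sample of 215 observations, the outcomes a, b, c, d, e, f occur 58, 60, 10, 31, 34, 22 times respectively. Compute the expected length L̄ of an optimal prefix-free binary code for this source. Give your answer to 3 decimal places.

2.442 bits/symbol

Probabilities are the counts divided by 215.
Repeatedly combine the two least-probable nodes; the expected code length is the sum of the merged weights.
merge 2/43 + 22/215 → 32/215
merge 31/215 + 32/215 → 63/215
merge 34/215 + 58/215 → 92/215
merge 12/43 + 63/215 → 123/215
merge 92/215 + 123/215 → 1
L = 32/215 + 63/215 + 92/215 + 123/215 + 1 = 105/43 ≈ 2.442 bits/symbol.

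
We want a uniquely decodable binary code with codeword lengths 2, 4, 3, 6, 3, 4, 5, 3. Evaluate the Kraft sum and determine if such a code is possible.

With common denominator 2^6 = 64: Σ 2^(−ℓᵢ) = 16/64 + 4/64 + 8/64 + 1/64 + 8/64 + 4/64 + 2/64 + 8/64 = 51/64 = 0.796875.
Kraft's inequality requires Σ ≤ 1; here Σ = 0.796875 ≤ 1, so such a prefix code exists.

0.796875; yes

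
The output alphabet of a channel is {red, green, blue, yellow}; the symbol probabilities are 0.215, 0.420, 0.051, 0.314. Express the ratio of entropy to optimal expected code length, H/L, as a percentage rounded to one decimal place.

94.6%

Entropy H = −Σ p log₂ p ≈ 1.7461 bits.
Huffman merges: 51/1000+43/200→133/500; 133/500+157/500→29/50; 21/50+29/50→1. L = 923/500 ≈ 1.8460.
Efficiency = H/L = 1.7461/1.8460 = 94.6%.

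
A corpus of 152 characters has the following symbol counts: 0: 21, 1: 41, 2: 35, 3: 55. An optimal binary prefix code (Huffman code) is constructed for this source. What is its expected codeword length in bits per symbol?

Probabilities are the counts divided by 152.
Repeatedly combine the two least-probable nodes; the expected code length is the sum of the merged weights.
merge 21/152 + 35/152 → 7/19
merge 41/152 + 55/152 → 12/19
merge 7/19 + 12/19 → 1
L = 7/19 + 12/19 + 1 = 2 bits/symbol.

2 bits/symbol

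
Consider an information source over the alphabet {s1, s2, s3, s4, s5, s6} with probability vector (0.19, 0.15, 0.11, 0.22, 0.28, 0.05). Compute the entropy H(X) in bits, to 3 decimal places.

2.427 bits

H = −Σ pᵢ log₂ pᵢ.
−0.19·log₂(0.19) = 0.4552
−0.15·log₂(0.15) = 0.4105
−0.11·log₂(0.11) = 0.3503
−0.22·log₂(0.22) = 0.4806
−0.28·log₂(0.28) = 0.5142
−0.05·log₂(0.05) = 0.2161
Sum ≈ 2.4269 → 2.427 bits.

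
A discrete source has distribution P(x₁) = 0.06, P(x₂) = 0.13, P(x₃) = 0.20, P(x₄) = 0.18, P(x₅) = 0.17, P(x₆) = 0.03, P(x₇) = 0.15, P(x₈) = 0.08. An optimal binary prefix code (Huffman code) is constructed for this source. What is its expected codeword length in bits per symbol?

2.88 bits/symbol

Repeatedly combine the two least-probable nodes; the expected code length is the sum of the merged weights.
merge 3/100 + 3/50 → 9/100
merge 2/25 + 9/100 → 17/100
merge 13/100 + 3/20 → 7/25
merge 17/100 + 17/100 → 17/50
merge 9/50 + 1/5 → 19/50
merge 7/25 + 17/50 → 31/50
merge 19/50 + 31/50 → 1
L = 9/100 + 17/100 + 7/25 + 17/50 + 19/50 + 31/50 + 1 = 72/25 = 2.88 bits/symbol.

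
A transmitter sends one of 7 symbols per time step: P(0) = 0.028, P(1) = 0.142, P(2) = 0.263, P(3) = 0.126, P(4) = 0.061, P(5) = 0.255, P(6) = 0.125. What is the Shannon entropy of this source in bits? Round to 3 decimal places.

H = −Σ pᵢ log₂ pᵢ.
−0.028·log₂(0.028) = 0.1444
−0.142·log₂(0.142) = 0.3999
−0.263·log₂(0.263) = 0.5068
−0.126·log₂(0.126) = 0.3766
−0.061·log₂(0.061) = 0.2461
−0.255·log₂(0.255) = 0.5027
−0.125·log₂(0.125) = 0.3750
Sum ≈ 2.5515 → 2.551 bits.

2.551 bits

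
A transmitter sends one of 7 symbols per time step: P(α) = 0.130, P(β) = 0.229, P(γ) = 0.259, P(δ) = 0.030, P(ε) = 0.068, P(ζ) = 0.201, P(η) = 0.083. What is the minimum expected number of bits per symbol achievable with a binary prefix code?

2.59 bits/symbol

Repeatedly combine the two least-probable nodes; the expected code length is the sum of the merged weights.
merge 3/100 + 17/250 → 49/500
merge 83/1000 + 49/500 → 181/1000
merge 13/100 + 181/1000 → 311/1000
merge 201/1000 + 229/1000 → 43/100
merge 259/1000 + 311/1000 → 57/100
merge 43/100 + 57/100 → 1
L = 49/500 + 181/1000 + 311/1000 + 43/100 + 57/100 + 1 = 259/100 = 2.59 bits/symbol.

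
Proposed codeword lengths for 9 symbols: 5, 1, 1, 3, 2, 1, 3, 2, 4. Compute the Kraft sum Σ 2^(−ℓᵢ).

With common denominator 2^5 = 32: Σ 2^(−ℓᵢ) = 1/32 + 16/32 + 16/32 + 4/32 + 8/32 + 16/32 + 4/32 + 8/32 + 2/32 = 75/32 = 2.34375.

2.34375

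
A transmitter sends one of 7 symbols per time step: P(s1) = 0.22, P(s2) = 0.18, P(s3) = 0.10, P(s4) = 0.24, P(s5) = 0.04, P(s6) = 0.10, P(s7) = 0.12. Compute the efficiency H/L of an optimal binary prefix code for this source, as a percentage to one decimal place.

98.4%

Entropy H = −Σ p log₂ p ≈ 2.6372 bits.
Huffman merges: 1/25+1/10→7/50; 1/10+3/25→11/50; 7/50+9/50→8/25; 11/50+11/50→11/25; 6/25+8/25→14/25; 11/25+14/25→1. L = 67/25 ≈ 2.6800.
Efficiency = H/L = 2.6372/2.6800 = 98.4%.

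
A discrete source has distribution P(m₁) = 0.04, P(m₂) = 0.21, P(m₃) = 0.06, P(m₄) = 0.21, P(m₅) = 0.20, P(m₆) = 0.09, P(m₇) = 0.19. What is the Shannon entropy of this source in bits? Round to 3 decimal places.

H = −Σ pᵢ log₂ pᵢ.
−0.04·log₂(0.04) = 0.1858
−0.21·log₂(0.21) = 0.4728
−0.06·log₂(0.06) = 0.2435
−0.21·log₂(0.21) = 0.4728
−0.20·log₂(0.20) = 0.4644
−0.09·log₂(0.09) = 0.3127
−0.19·log₂(0.19) = 0.4552
Sum ≈ 2.6072 → 2.607 bits.

2.607 bits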